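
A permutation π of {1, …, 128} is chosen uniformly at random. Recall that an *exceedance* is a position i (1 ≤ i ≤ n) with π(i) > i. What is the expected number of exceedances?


Write X = Σ_{i=1}^{128} X_i, where X_i = 1_{π(i) > i}.
For each fixed i, π(i) is uniform over {1, …, 128} (marginal of a uniform permutation), so P[π(i) > i] = (n − i)/n. Summing: Σ_{i=1}^{128} (n − i)/n = (0 + 1 + … + 127)/128 = 128(128 − 1)/(2·128) = (128 − 1)/2.
Hence E[X] = Σ_{i=1}^{128} (128 − i)/128 = 127/2 ≈ 63.500000.

E[X] = 127/2 = 63.500000.


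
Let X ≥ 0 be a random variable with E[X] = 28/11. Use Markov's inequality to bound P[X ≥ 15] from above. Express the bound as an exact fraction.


μ = E[X] = 28/11, a = 15.
Markov: P[X ≥ 15] ≤ μ/a = (28/11)/15 = 28/165.
Numerically: ≈ 0.16970.
(Since a = 15 > μ = 2.54545, the bound 28/165 is < 1 and informative.)

P[X ≥ 15] ≤ 28/165 ≈ 0.16970.


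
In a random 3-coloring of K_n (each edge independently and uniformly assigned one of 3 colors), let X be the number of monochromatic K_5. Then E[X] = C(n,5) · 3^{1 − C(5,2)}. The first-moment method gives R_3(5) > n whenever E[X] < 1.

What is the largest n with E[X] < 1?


We need C(n, 5) · 3^{1 − 10} < 1, i.e. C(n, 5) < 3^{10 − 1} = 19683.
Check values of n near the boundary:
  n = 16: C(16, 5) = 4368; 4368 < 19683? YES
  n = 17: C(17, 5) = 6188; 6188 < 19683? YES
  n = 18: C(18, 5) = 8568; 8568 < 19683? YES
  n = 19: C(19, 5) = 11628; 11628 < 19683? YES
  n = 20: C(20, 5) = 15504; 15504 < 19683? YES
  n = 21: C(21, 5) = 20349; 20349 < 19683? NO
  n = 22: C(22, 5) = 26334; 26334 < 19683? NO
  n = 23: C(23, 5) = 33649; 33649 < 19683? NO
The largest n with C(n, 5) < 19683 is n = 20 (where E[X] = 5168/6561 ≈ 0.788). Hence R_3(5) > 20, i.e. R_3(5) ≥ 21.

Largest n = 20; hence R_3(5) > 20.


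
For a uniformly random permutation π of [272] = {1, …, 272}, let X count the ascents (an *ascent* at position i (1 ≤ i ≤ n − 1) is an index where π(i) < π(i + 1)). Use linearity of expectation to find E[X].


Write X = Σ X_I over i = 1, …, 271, with X_I the indicator of one ascent.
There are 271 indicators.
For each fixed i, the pair (π(i), π(i+1)) is a uniformly random ordered pair of distinct values from {1, …, 272}; by symmetry P[π(i) < π(i+1)] = 1/2.
By linearity: E[X] = 271 · (1/2) = (272 − 1) · (1/2) = 271/2 ≈ 135.50000.

E[X] = 271/2 = 135.50000.


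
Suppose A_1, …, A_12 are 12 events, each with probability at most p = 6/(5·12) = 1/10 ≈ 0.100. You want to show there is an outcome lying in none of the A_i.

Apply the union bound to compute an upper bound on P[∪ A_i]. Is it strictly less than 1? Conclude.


Union bound: P[∪_{i=1}^{12} A_i] ≤ Σ_i P[A_i] ≤ 12·p = 12·(1/10) = 6/5.
Numerically: 6/5 ≈ 1.200.
Is 6/5 < 1? NO.
Since the bound 6/5 is ≥ 1, the union bound is uninformative here; it does NOT by itself certify existence.

12·p = 6/5 ≈ 1.200; existence NOT certified by the union bound.


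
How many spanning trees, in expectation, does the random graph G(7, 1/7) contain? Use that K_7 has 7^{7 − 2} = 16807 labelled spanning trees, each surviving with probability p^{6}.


K_7 has 7^{7 − 2} = 16807 labelled spanning trees.
For each such spanning tree H, let X_H = 1 if all 6 edges of H are present in G. Then P[X_H = 1] = p^{6} = (1/7)^{6} = 1/117649.
Summing the indicators: E[X] = Σ_H E[X_H] = 16807 · p^{6} = 16807 · 1/117649 = 1/7.
Numerically: E[X] ≈ 0.1429.

E[X] = 16807 · (1/7)^{6} = 1/7 ≈ 0.1429.


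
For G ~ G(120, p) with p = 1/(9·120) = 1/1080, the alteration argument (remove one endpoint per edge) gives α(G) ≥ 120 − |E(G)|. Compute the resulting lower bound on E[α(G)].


E[|E(G)|] = C(120, 2)·p = 7140 · (1/1080) = 119/18.
E[α(G)] ≥ n − E[|E(G)|] = 120 − 119/18 = 2041/18.
Numerically: ≈ 113.388889.
(This is only a lower bound; the true E[α(G)] may be larger.)

E[α(G)] ≥ 2041/18 ≈ 113.388889.


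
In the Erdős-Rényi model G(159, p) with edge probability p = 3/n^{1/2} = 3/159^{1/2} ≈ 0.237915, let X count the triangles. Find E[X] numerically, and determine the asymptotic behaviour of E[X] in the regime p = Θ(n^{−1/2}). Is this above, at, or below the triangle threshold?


Number of potential triangles: C(159, 3) = 657359.
Each occurs with probability p³ ≈ (0.237915)³ ≈ 1.34669137e-02.
By linearity: E[X] = C(159, 3)·p³ ≈ 657359 · 1.34669137e-02 ≈ 8852.596936.
Since α = 1/2 < 1, p = c/n^{1/2} ≫ 1/n is above the triangle threshold p ~ 1/n. Asymptotically E[X] ~ (c³/6)·n^{3(1−α)} = (3³/6)·n^{1.5} → ∞; triangles are abundant w.h.p.

E[X] ≈ 8852.596936; in regime p = Θ(1/n^{1/2}) E[X] diverges (above the triangle threshold p ~ 1/n).


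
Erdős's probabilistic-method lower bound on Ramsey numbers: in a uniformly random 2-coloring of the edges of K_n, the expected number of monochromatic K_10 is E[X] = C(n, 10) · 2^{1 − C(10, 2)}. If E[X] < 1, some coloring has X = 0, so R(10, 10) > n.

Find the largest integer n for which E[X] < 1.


We need C(n, 10) · 2^{1 − 45} < 1, i.e. C(n, 10) < 2^{45 − 1} = 17592186044416.
Check values of n near the boundary:
  n = 99: C(99, 10) = 15579278510796; 15579278510796 < 17592186044416? YES
  n = 100: C(100, 10) = 17310309456440; 17310309456440 < 17592186044416? YES
  n = 101: C(101, 10) = 19212541264840; 19212541264840 < 17592186044416? NO
The largest n with C(n, 10) < 17592186044416 is n = 100 (where E[X] = 2163788682055/2199023255552 ≈ 0.9840). Hence R(10, 10) > 100, i.e. R(10, 10) ≥ 101.

Largest n = 100; hence R(10, 10) > 100.


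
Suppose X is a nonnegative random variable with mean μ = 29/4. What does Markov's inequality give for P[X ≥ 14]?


μ = E[X] = 29/4, a = 14.
Markov: P[X ≥ 14] ≤ μ/a = (29/4)/14 = 29/56.
Numerically: ≈ 0.51786.
(Since a = 14 > μ = 7.25000, the bound 29/56 is < 1 and informative.)

P[X ≥ 14] ≤ 29/56 ≈ 0.51786.


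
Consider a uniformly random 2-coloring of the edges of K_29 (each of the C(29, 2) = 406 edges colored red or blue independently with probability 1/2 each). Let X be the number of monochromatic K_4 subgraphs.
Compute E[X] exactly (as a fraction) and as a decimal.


Let X = Σ_S X_S over the C(29, 4) = 23751 subsets S of size 4, where X_S = 1 if the K_4 on S is monochromatic.
For a fixed S, the K_4 on S has C(4, 2) = 6 edges. P[all 6 edges red] = (1/2)^6, and likewise for blue, so P[monochromatic] = 2·(1/2)^6 = 2^{1 − 6} = 1/32.
Summing: E[X] = C(29, 4) · 2^{1 − 6} = 23751 · 1/32 = 23751/32.
Numerically: E[X] ≈ 742.219.

E[X] = C(29,4)·2^(1−C(4,2)) = 23751/32 ≈ 742.219.


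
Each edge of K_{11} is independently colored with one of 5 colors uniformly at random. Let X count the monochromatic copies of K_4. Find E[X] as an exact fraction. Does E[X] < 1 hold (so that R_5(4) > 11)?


E[X] = C(11, 4) · 5^{1 − 6} = 330 · 5^{−5} = 330/3125.
As a reduced fraction: E[X] = 66/625 ≈ 0.1056000.
Is E[X] < 1? YES.
Since E[X] < 1, there exists a 5-coloring of K_{11} with no monochromatic K_4; hence R_5(4) > 11.

E[X] = 66/625 ≈ 0.1056000; E[X] < 1, so R_5(4) > 11.


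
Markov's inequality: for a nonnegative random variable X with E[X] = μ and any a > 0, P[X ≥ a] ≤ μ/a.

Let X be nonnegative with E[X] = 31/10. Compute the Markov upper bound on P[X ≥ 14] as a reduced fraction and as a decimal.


μ = E[X] = 31/10, a = 14.
Markov: P[X ≥ 14] ≤ μ/a = (31/10)/14 = 31/140.
Numerically: ≈ 0.22143.
(Since a = 14 > μ = 3.10000, the bound 31/140 is < 1 and informative.)

P[X ≥ 14] ≤ 31/140 ≈ 0.22143.


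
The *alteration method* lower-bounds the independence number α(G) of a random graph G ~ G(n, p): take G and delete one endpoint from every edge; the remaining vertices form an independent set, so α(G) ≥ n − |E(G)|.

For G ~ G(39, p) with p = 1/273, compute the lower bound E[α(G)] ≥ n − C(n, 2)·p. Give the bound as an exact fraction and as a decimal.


E[|E(G)|] = C(39, 2)·p = 741 · (1/273) = 19/7.
E[α(G)] ≥ n − E[|E(G)|] = 39 − 19/7 = 254/7.
Numerically: ≈ 36.2857.
(This is only a lower bound; the true E[α(G)] may be larger.)

E[α(G)] ≥ 254/7 ≈ 36.2857.


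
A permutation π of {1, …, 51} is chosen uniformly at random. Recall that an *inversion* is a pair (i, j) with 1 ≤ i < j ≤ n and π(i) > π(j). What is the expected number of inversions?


Write X = Σ X_I over the C(51, 2) = 1275 pairs i < j, with X_I the indicator of one inversion.
There are 1275 indicators.
For each fixed pair i < j, the values π(i) and π(j) are two distinct elements of {1, …, 51} in uniformly random order; by symmetry P[π(i) > π(j)] = 1/2.
By linearity: E[X] = 1275 · (1/2) = C(51, 2) · (1/2) = 1275/2 = 1275/2 ≈ 637.500.

E[X] = 1275/2 = 637.500.


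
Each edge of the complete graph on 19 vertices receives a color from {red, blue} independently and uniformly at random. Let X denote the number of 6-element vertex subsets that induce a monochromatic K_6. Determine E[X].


Let X = Σ_S X_S over the C(19, 6) = 27132 subsets S of size 6, where X_S = 1 if the K_6 on S is monochromatic.
For a fixed S, the K_6 on S has C(6, 2) = 15 edges. P[all 15 edges red] = (1/2)^15, and likewise for blue, so P[monochromatic] = 2·(1/2)^15 = 2^{1 − 15} = 1/16384.
By linearity: E[X] = C(19, 6) · 2^{1 − 15} = 27132 · 1/16384 = 6783/4096.
Numerically: E[X] ≈ 1.6560.

E[X] = C(19,6)·2^(1−C(6,2)) = 6783/4096 ≈ 1.6560.


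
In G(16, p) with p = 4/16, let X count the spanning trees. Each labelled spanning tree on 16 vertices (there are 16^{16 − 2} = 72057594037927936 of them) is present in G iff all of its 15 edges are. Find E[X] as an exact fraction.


K_16 has 16^{16 − 2} = 72057594037927936 labelled spanning trees.
For each such spanning tree H, let X_H = 1 if all 15 edges of H are present in G. Then P[X_H = 1] = p^{15} = (1/4)^{15} = 1/1073741824.
By linearity of expectation: E[X] = Σ_H E[X_H] = 72057594037927936 · p^{15} = 72057594037927936 · 1/1073741824 = 67108864.
Numerically: E[X] ≈ 6.7109e+07.

E[X] = 72057594037927936 · (1/4)^{15} = 67108864 ≈ 6.7109e+07.


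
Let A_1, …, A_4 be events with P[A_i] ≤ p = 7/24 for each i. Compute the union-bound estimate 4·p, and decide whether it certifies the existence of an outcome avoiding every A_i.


Union bound: P[∪_{i=1}^{4} A_i] ≤ Σ_i P[A_i] ≤ 4·p = 4·(7/24) = 7/6.
Numerically: 7/6 ≈ 1.1666667.
Is 7/6 < 1? NO.
Since the bound 7/6 is ≥ 1, the union bound is uninformative here; it does NOT by itself certify existence.

4·p = 7/6 ≈ 1.1666667; existence NOT certified by the union bound.


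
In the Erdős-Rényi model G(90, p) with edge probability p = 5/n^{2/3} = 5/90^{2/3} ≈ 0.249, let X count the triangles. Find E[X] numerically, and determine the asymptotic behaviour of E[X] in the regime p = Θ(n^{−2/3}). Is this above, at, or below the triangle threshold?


Number of potential triangles: C(90, 3) = 117480.
Each occurs with probability p³ ≈ (0.249)³ ≈ 1.543210e-02.
By linearity: E[X] = C(90, 3)·p³ ≈ 117480 · 1.543210e-02 ≈ 1812.9630.
Since α = 2/3 < 1, p = c/n^{2/3} ≫ 1/n is above the triangle threshold p ~ 1/n. Asymptotically E[X] ~ (c³/6)·n^{3(1−α)} = (5³/6)·n^{1} → ∞; triangles are abundant w.h.p.

E[X] ≈ 1812.9630; in regime p = Θ(1/n^{2/3}) E[X] diverges (above the triangle threshold p ~ 1/n).


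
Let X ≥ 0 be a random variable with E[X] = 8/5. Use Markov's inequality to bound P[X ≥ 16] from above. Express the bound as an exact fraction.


μ = E[X] = 8/5, a = 16.
Markov: P[X ≥ 16] ≤ μ/a = (8/5)/16 = 1/10.
Numerically: ≈ 0.100000.
(Since a = 16 > μ = 1.600000, the bound 1/10 is < 1 and informative.)

P[X ≥ 16] ≤ 1/10 ≈ 0.100000.


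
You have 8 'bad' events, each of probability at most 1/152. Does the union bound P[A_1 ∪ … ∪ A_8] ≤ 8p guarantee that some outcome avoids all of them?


Union bound: P[∪_{i=1}^{8} A_i] ≤ Σ_i P[A_i] ≤ 8·p = 8·(1/152) = 1/19.
Numerically: 1/19 ≈ 0.05263.
Is 1/19 < 1? YES.
Since P[∪ A_i] ≤ 1/19 < 1, the complement has P[∩ A_i^c] ≥ 1 − 1/19 = 18/19 > 0, so some outcome avoids every A_i.

8·p = 1/19 ≈ 0.05263; existence CERTIFIED by the union bound.


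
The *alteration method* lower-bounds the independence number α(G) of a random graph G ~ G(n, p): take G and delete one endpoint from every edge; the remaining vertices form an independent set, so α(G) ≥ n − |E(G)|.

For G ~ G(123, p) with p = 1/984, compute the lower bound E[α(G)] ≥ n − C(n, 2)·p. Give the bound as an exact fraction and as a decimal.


E[|E(G)|] = C(123, 2)·p = 7503 · (1/984) = 61/8.
E[α(G)] ≥ n − E[|E(G)|] = 123 − 61/8 = 923/8.
Numerically: ≈ 115.375.
(This is only a lower bound; the true E[α(G)] may be larger.)

E[α(G)] ≥ 923/8 ≈ 115.375.


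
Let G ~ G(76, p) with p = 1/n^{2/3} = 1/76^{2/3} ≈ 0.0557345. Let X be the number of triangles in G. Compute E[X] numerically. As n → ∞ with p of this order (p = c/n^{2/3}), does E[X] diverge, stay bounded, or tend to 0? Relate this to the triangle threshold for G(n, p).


Number of potential triangles: C(76, 3) = 70300.
Each occurs with probability p³ ≈ (0.0557345)³ ≈ 1.73130194e-04.
By linearity: E[X] = C(76, 3)·p³ ≈ 70300 · 1.73130194e-04 ≈ 12.171053.
Since α = 2/3 < 1, p = c/n^{2/3} ≫ 1/n is above the triangle threshold p ~ 1/n. Asymptotically E[X] ~ (c³/6)·n^{3(1−α)} = (1³/6)·n^{1} → ∞; triangles are abundant w.h.p.

E[X] ≈ 12.171053; in regime p = Θ(1/n^{2/3}) E[X] diverges (above the triangle threshold p ~ 1/n).


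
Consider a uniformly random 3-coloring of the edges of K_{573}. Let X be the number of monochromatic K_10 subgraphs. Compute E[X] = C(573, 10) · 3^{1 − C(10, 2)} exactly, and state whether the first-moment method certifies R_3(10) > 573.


E[X] = C(573, 10) · 3^{1 − 45} = 971597135635805762226 · 3^{−44} = 971597135635805762226/984770902183611232881.
As a reduced fraction: E[X] = 35985079097622435638/36472996377170786403 ≈ 0.987.
Is E[X] < 1? YES.
Since E[X] < 1, there exists a 3-coloring of K_{573} with no monochromatic K_10; hence R_3(10) > 573.

E[X] = 35985079097622435638/36472996377170786403 ≈ 0.987; E[X] < 1, so R_3(10) > 573.


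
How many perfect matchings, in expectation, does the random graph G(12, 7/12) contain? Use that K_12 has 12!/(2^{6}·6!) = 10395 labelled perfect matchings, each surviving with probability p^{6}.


K_12 has 12!/(2^{6}·6!) = 10395 labelled perfect matchings.
For each such perfect matching H, let X_H = 1 if all 6 edges of H are present in G. Then P[X_H = 1] = p^{6} = (7/12)^{6} = 117649/2985984.
By linearity: E[X] = Σ_H E[X_H] = 10395 · p^{6} = 10395 · 117649/2985984 = 45294865/110592.
Numerically: E[X] ≈ 409.567.

E[X] = 10395 · (7/12)^{6} = 45294865/110592 ≈ 409.567.


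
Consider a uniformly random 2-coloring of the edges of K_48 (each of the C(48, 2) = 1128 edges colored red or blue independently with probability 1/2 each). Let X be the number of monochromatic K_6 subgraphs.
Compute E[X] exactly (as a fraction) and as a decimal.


Let X = Σ_S X_S over the C(48, 6) = 12271512 subsets S of size 6, where X_S = 1 if the K_6 on S is monochromatic.
For a fixed S, the K_6 on S has C(6, 2) = 15 edges. P[all 15 edges red] = (1/2)^15, and likewise for blue, so P[monochromatic] = 2·(1/2)^15 = 2^{1 − 15} = 1/16384.
Summing: E[X] = C(48, 6) · 2^{1 − 15} = 12271512 · 1/16384 = 1533939/2048.
Numerically: E[X] ≈ 748.9937.

E[X] = C(48,6)·2^(1−C(6,2)) = 1533939/2048 ≈ 748.9937.


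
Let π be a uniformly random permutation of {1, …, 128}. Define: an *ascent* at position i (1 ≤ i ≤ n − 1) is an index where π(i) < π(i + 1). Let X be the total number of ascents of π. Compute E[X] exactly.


Write X = Σ X_I over i = 1, …, 127, with X_I the indicator of one ascent.
There are 127 indicators.
For each fixed i, the pair (π(i), π(i+1)) is a uniformly random ordered pair of distinct values from {1, …, 128}; by symmetry P[π(i) < π(i+1)] = 1/2.
By linearity: E[X] = 127 · (1/2) = (128 − 1) · (1/2) = 127/2 ≈ 63.500000.

E[X] = 127/2 = 63.500000.


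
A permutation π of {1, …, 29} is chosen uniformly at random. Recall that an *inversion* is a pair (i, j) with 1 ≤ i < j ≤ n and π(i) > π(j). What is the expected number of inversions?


Write X = Σ X_I over the C(29, 2) = 406 pairs i < j, with X_I the indicator of one inversion.
There are 406 indicators.
For each fixed pair i < j, the values π(i) and π(j) are two distinct elements of {1, …, 29} in uniformly random order; by symmetry P[π(i) > π(j)] = 1/2.
By linearity: E[X] = 406 · (1/2) = C(29, 2) · (1/2) = 406/2 = 203 ≈ 203.000000.

E[X] = 203 = 203.000000.


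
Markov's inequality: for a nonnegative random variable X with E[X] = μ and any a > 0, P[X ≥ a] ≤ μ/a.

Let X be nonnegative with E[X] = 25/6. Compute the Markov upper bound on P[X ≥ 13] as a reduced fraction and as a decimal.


μ = E[X] = 25/6, a = 13.
Markov: P[X ≥ 13] ≤ μ/a = (25/6)/13 = 25/78.
Numerically: ≈ 0.320513.
(Since a = 13 > μ = 4.166667, the bound 25/78 is < 1 and informative.)

P[X ≥ 13] ≤ 25/78 ≈ 0.320513.


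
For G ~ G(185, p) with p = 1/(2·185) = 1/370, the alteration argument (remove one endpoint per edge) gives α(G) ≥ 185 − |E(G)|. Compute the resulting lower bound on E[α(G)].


E[|E(G)|] = C(185, 2)·p = 17020 · (1/370) = 46.
E[α(G)] ≥ n − E[|E(G)|] = 185 − 46 = 139.
Numerically: ≈ 139.000.
(This is only a lower bound; the true E[α(G)] may be larger.)

E[α(G)] ≥ 139 ≈ 139.000.


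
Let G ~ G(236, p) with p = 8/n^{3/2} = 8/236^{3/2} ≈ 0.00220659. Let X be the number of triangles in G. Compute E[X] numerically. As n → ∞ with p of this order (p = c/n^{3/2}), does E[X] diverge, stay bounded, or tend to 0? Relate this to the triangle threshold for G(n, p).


Number of potential triangles: C(236, 3) = 2162940.
Each occurs with probability p³ ≈ (0.00220659)³ ≈ 1.07439987e-08.
By linearity: E[X] = C(236, 3)·p³ ≈ 2162940 · 1.07439987e-08 ≈ 0.023239.
Since α = 3/2 > 1, p = c/n^{3/2} = o(1/n) is below the triangle threshold p ~ 1/n. Asymptotically E[X] ~ (c³/6)·n^{3(1−α)} = (8³/6)·n^{-1.5} → 0, so by Markov's inequality G has no triangles w.h.p.

E[X] ≈ 0.023239; in regime p = Θ(1/n^{3/2}) E[X] tends to 0 (below the triangle threshold p ~ 1/n).


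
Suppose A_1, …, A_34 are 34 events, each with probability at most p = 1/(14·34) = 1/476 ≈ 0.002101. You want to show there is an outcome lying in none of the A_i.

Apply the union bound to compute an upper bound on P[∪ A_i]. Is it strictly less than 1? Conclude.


Union bound: P[∪_{i=1}^{34} A_i] ≤ Σ_i P[A_i] ≤ 34·p = 34·(1/476) = 1/14.
Numerically: 1/14 ≈ 0.071429.
Is 1/14 < 1? YES.
Since P[∪ A_i] ≤ 1/14 < 1, the complement has P[∩ A_i^c] ≥ 1 − 1/14 = 13/14 > 0, so some outcome avoids every A_i.

34·p = 1/14 ≈ 0.071429; existence CERTIFIED by the union bound.


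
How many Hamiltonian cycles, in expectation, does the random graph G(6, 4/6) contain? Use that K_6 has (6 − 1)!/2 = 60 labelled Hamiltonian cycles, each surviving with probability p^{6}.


K_6 has (6 − 1)!/2 = 60 labelled Hamiltonian cycles.
For each such Hamiltonian cycle H, let X_H = 1 if all 6 edges of H are present in G. Then P[X_H = 1] = p^{6} = (2/3)^{6} = 64/729.
By linearity: E[X] = Σ_H E[X_H] = 60 · p^{6} = 60 · 64/729 = 1280/243.
Numerically: E[X] ≈ 5.27.

E[X] = 60 · (2/3)^{6} = 1280/243 ≈ 5.27.


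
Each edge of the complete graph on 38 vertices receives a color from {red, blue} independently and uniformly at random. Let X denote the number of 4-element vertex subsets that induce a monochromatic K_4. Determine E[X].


Let X = Σ_S X_S over the C(38, 4) = 73815 subsets S of size 4, where X_S = 1 if the K_4 on S is monochromatic.
For a fixed S, the K_4 on S has C(4, 2) = 6 edges. P[all 6 edges red] = (1/2)^6, and likewise for blue, so P[monochromatic] = 2·(1/2)^6 = 2^{1 − 6} = 1/32.
Summing: E[X] = C(38, 4) · 2^{1 − 6} = 73815 · 1/32 = 73815/32.
Numerically: E[X] ≈ 2306.71875.

E[X] = C(38,4)·2^(1−C(4,2)) = 73815/32 ≈ 2306.71875.


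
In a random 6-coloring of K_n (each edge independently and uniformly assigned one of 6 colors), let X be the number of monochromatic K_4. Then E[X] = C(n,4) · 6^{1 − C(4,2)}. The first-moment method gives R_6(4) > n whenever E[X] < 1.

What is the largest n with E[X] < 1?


We need C(n, 4) · 6^{1 − 6} < 1, i.e. C(n, 4) < 6^{6 − 1} = 7776.
Check values of n near the boundary:
  n = 18: C(18, 4) = 3060; 3060 < 7776? YES
  n = 19: C(19, 4) = 3876; 3876 < 7776? YES
  n = 20: C(20, 4) = 4845; 4845 < 7776? YES
  n = 21: C(21, 4) = 5985; 5985 < 7776? YES
  n = 22: C(22, 4) = 7315; 7315 < 7776? YES
  n = 23: C(23, 4) = 8855; 8855 < 7776? NO
The largest n with C(n, 4) < 7776 is n = 22 (where E[X] = 7315/7776 ≈ 0.9407). Hence R_6(4) > 22, i.e. R_6(4) ≥ 23.

Largest n = 22; hence R_6(4) > 22.


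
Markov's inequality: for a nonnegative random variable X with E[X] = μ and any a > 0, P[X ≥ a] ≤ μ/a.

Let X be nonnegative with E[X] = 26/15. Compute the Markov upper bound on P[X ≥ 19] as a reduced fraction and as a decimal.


μ = E[X] = 26/15, a = 19.
Markov: P[X ≥ 19] ≤ μ/a = (26/15)/19 = 26/285.
Numerically: ≈ 0.0912.
(Since a = 19 > μ = 1.7333, the bound 26/285 is < 1 and informative.)

P[X ≥ 19] ≤ 26/285 ≈ 0.0912.


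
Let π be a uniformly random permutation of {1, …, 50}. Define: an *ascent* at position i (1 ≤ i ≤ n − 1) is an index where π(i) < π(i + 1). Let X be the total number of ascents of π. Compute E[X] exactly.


Write X = Σ X_I over i = 1, …, 49, with X_I the indicator of one ascent.
There are 49 indicators.
For each fixed i, the pair (π(i), π(i+1)) is a uniformly random ordered pair of distinct values from {1, …, 50}; by symmetry P[π(i) < π(i+1)] = 1/2.
By linearity: E[X] = 49 · (1/2) = (50 − 1) · (1/2) = 49/2 ≈ 24.500000.

E[X] = 49/2 = 24.500000.


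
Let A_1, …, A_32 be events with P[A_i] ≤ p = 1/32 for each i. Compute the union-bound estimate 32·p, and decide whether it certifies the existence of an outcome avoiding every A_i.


Union bound: P[∪_{i=1}^{32} A_i] ≤ Σ_i P[A_i] ≤ 32·p = 32·(1/32) = 1.
Numerically: 1 ≈ 1.0000000.
Is 1 < 1? NO.
Since the bound 1 is ≥ 1, the union bound is uninformative here; it does NOT by itself certify existence.

32·p = 1 ≈ 1.0000000; existence NOT certified by the union bound.


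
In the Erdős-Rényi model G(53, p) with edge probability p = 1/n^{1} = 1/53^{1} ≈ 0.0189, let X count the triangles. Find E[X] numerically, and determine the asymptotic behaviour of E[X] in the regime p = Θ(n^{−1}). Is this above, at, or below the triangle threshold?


Number of potential triangles: C(53, 3) = 23426.
Each occurs with probability p³ ≈ (0.0189)³ ≈ 6.71695e-06.
By linearity: E[X] = C(53, 3)·p³ ≈ 23426 · 6.71695e-06 ≈ 0.157.
Here α = 1, so p = 1/n is exactly at the triangle threshold p ~ 1/n. Asymptotically E[X] → c³/6 = 1³/6 = 1/6 ≈ 0.167, a bounded constant. In this regime the triangle count is asymptotically Poisson(c³/6).

E[X] ≈ 0.157; in regime p = Θ(1/n^{1}) E[X] stays bounded (at the triangle threshold p ~ 1/n).


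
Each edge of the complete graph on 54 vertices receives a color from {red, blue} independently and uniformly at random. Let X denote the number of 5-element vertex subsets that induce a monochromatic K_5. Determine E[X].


Let X = Σ_S X_S over the C(54, 5) = 3162510 subsets S of size 5, where X_S = 1 if the K_5 on S is monochromatic.
For a fixed S, the K_5 on S has C(5, 2) = 10 edges. P[all 10 edges red] = (1/2)^10, and likewise for blue, so P[monochromatic] = 2·(1/2)^10 = 2^{1 − 10} = 1/512.
Summing: E[X] = C(54, 5) · 2^{1 − 10} = 3162510 · 1/512 = 1581255/256.
Numerically: E[X] ≈ 6176.777.

E[X] = C(54,5)·2^(1−C(5,2)) = 1581255/256 ≈ 6176.777.


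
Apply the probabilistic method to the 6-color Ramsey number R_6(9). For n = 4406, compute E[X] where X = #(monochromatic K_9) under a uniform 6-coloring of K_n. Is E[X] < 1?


E[X] = C(4406, 9) · 6^{1 − 36} = 1710356485221788389505285700 · 6^{−35} = 1710356485221788389505285700/1719070799748422591028658176.
As a reduced fraction: E[X] = 142529707101815699125440475/143255899979035215919054848 ≈ 0.9949.
Is E[X] < 1? YES.
Since E[X] < 1, there exists a 6-coloring of K_{4406} with no monochromatic K_9; hence R_6(9) > 4406.

E[X] = 142529707101815699125440475/143255899979035215919054848 ≈ 0.9949; E[X] < 1, so R_6(9) > 4406.


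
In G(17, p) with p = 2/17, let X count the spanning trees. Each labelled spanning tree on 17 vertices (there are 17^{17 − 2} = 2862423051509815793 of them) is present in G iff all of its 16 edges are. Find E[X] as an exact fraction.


K_17 has 17^{17 − 2} = 2862423051509815793 labelled spanning trees.
For each such spanning tree H, let X_H = 1 if all 16 edges of H are present in G. Then P[X_H = 1] = p^{16} = (2/17)^{16} = 65536/48661191875666868481.
By linearity: E[X] = Σ_H E[X_H] = 2862423051509815793 · p^{16} = 2862423051509815793 · 65536/48661191875666868481 = 65536/17.
Numerically: E[X] ≈ 3855.1.

E[X] = 2862423051509815793 · (2/17)^{16} = 65536/17 ≈ 3855.1.


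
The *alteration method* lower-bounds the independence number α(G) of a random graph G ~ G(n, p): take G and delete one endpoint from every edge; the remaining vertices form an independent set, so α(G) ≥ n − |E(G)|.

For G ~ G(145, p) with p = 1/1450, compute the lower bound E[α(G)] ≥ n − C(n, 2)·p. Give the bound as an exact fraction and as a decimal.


E[|E(G)|] = C(145, 2)·p = 10440 · (1/1450) = 36/5.
E[α(G)] ≥ n − E[|E(G)|] = 145 − 36/5 = 689/5.
Numerically: ≈ 137.80000.
(This is only a lower bound; the true E[α(G)] may be larger.)

E[α(G)] ≥ 689/5 ≈ 137.80000.


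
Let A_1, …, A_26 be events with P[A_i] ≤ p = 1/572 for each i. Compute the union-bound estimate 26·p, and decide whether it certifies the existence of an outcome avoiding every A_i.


Union bound: P[∪_{i=1}^{26} A_i] ≤ Σ_i P[A_i] ≤ 26·p = 26·(1/572) = 1/22.
Numerically: 1/22 ≈ 0.045.
Is 1/22 < 1? YES.
Since P[∪ A_i] ≤ 1/22 < 1, the complement has P[∩ A_i^c] ≥ 1 − 1/22 = 21/22 > 0, so some outcome avoids every A_i.

26·p = 1/22 ≈ 0.045; existence CERTIFIED by the union bound.


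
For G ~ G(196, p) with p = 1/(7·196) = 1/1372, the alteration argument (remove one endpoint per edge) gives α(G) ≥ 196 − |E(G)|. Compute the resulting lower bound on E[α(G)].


E[|E(G)|] = C(196, 2)·p = 19110 · (1/1372) = 195/14.
E[α(G)] ≥ n − E[|E(G)|] = 196 − 195/14 = 2549/14.
Numerically: ≈ 182.0714.
(This is only a lower bound; the true E[α(G)] may be larger.)

E[α(G)] ≥ 2549/14 ≈ 182.0714.


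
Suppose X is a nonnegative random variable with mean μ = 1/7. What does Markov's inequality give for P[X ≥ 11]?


μ = E[X] = 1/7, a = 11.
Markov: P[X ≥ 11] ≤ μ/a = (1/7)/11 = 1/77.
Numerically: ≈ 0.013.
(Since a = 11 > μ = 0.143, the bound 1/77 is < 1 and informative.)

P[X ≥ 11] ≤ 1/77 ≈ 0.013.


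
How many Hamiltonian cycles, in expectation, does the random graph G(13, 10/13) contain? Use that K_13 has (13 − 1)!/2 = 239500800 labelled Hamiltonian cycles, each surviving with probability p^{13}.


K_13 has (13 − 1)!/2 = 239500800 labelled Hamiltonian cycles.
For each such Hamiltonian cycle H, let X_H = 1 if all 13 edges of H are present in G. Then P[X_H = 1] = p^{13} = (10/13)^{13} = 10000000000000/302875106592253.
By linearity: E[X] = Σ_H E[X_H] = 239500800 · p^{13} = 239500800 · 10000000000000/302875106592253 = 2395008000000000000000/302875106592253.
Numerically: E[X] ≈ 7.91e+06.

E[X] = 239500800 · (10/13)^{13} = 2395008000000000000000/302875106592253 ≈ 7.91e+06.


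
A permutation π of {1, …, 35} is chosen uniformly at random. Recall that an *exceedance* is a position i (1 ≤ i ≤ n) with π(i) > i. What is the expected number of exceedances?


Write X = Σ_{i=1}^{35} X_i, where X_i = 1_{π(i) > i}.
For each fixed i, π(i) is uniform over {1, …, 35} (marginal of a uniform permutation), so P[π(i) > i] = (n − i)/n. Summing: Σ_{i=1}^{35} (n − i)/n = (0 + 1 + … + 34)/35 = 35(35 − 1)/(2·35) = (35 − 1)/2.
Hence E[X] = Σ_{i=1}^{35} (35 − i)/35 = 17 ≈ 17.00000.

E[X] = 17 = 17.00000.


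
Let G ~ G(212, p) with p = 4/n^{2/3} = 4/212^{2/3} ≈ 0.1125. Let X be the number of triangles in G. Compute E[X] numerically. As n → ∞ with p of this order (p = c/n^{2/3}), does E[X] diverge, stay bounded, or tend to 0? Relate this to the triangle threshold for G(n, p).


Number of potential triangles: C(212, 3) = 1565620.
Each occurs with probability p³ ≈ (0.1125)³ ≈ 1.4239943e-03.
By linearity: E[X] = C(212, 3)·p³ ≈ 1565620 · 1.4239943e-03 ≈ 2229.43396.
Since α = 2/3 < 1, p = c/n^{2/3} ≫ 1/n is above the triangle threshold p ~ 1/n. Asymptotically E[X] ~ (c³/6)·n^{3(1−α)} = (4³/6)·n^{1} → ∞; triangles are abundant w.h.p.

E[X] ≈ 2229.43396; in regime p = Θ(1/n^{2/3}) E[X] diverges (above the triangle threshold p ~ 1/n).


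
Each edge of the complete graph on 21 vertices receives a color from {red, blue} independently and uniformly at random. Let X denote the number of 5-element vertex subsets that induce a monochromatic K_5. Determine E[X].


Let X = Σ_S X_S over the C(21, 5) = 20349 subsets S of size 5, where X_S = 1 if the K_5 on S is monochromatic.
For a fixed S, the K_5 on S has C(5, 2) = 10 edges. P[all 10 edges red] = (1/2)^10, and likewise for blue, so P[monochromatic] = 2·(1/2)^10 = 2^{1 − 10} = 1/512.
By linearity of expectation: E[X] = C(21, 5) · 2^{1 − 10} = 20349 · 1/512 = 20349/512.
Numerically: E[X] ≈ 39.744141.

E[X] = C(21,5)·2^(1−C(5,2)) = 20349/512 ≈ 39.744141.


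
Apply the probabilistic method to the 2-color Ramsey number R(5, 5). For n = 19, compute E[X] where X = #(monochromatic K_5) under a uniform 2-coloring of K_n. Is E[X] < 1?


E[X] = C(19, 5) · 2^{1 − 10} = 11628 · 2^{−9} = 11628/512.
As a reduced fraction: E[X] = 2907/128 ≈ 22.7109375.
Is E[X] < 1? NO.
Since E[X] ≥ 1, the first-moment bound is inconclusive at n = 19; it does NOT by itself certify R(5, 5) > 19.

E[X] = 2907/128 ≈ 22.7109375; E[X] ≥ 1; first-moment method inconclusive here.


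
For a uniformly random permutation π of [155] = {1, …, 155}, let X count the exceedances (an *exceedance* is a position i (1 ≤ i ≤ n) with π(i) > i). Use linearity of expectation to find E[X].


Write X = Σ_{i=1}^{155} X_i, where X_i = 1_{π(i) > i}.
For each fixed i, π(i) is uniform over {1, …, 155} (marginal of a uniform permutation), so P[π(i) > i] = (n − i)/n. Summing: Σ_{i=1}^{155} (n − i)/n = (0 + 1 + … + 154)/155 = 155(155 − 1)/(2·155) = (155 − 1)/2.
Hence E[X] = Σ_{i=1}^{155} (155 − i)/155 = 77 ≈ 77.000000.

E[X] = 77 = 77.000000.


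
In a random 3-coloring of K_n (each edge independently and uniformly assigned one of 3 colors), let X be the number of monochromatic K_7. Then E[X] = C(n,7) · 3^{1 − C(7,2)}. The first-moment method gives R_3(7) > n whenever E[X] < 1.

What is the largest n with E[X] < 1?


We need C(n, 7) · 3^{1 − 21} < 1, i.e. C(n, 7) < 3^{21 − 1} = 3486784401.
Check values of n near the boundary:
  n = 75: C(75, 7) = 1984829850; 1984829850 < 3486784401? YES
  n = 76: C(76, 7) = 2186189400; 2186189400 < 3486784401? YES
  n = 77: C(77, 7) = 2404808340; 2404808340 < 3486784401? YES
  n = 78: C(78, 7) = 2641902120; 2641902120 < 3486784401? YES
  n = 79: C(79, 7) = 2898753715; 2898753715 < 3486784401? YES
  n = 80: C(80, 7) = 3176716400; 3176716400 < 3486784401? YES
  n = 81: C(81, 7) = 3477216600; 3477216600 < 3486784401? YES
  n = 82: C(82, 7) = 3801756816; 3801756816 < 3486784401? NO
The largest n with C(n, 7) < 3486784401 is n = 81 (where E[X] = 42928600/43046721 ≈ 0.997256). Hence R_3(7) > 81, i.e. R_3(7) ≥ 82.

Largest n = 81; hence R_3(7) > 81.


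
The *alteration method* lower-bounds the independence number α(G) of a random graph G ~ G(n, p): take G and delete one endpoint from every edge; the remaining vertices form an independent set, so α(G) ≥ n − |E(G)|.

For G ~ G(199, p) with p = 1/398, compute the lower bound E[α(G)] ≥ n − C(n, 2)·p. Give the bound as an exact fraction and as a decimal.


E[|E(G)|] = C(199, 2)·p = 19701 · (1/398) = 99/2.
E[α(G)] ≥ n − E[|E(G)|] = 199 − 99/2 = 299/2.
Numerically: ≈ 149.50000.
(This is only a lower bound; the true E[α(G)] may be larger.)

E[α(G)] ≥ 299/2 ≈ 149.50000.


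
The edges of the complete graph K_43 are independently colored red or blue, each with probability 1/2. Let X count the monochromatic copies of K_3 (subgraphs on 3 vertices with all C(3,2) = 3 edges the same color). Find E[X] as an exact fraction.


Let X = Σ_S X_S over the C(43, 3) = 12341 subsets S of size 3, where X_S = 1 if the K_3 on S is monochromatic.
For a fixed S, the K_3 on S has C(3, 2) = 3 edges. P[all 3 edges red] = (1/2)^3, and likewise for blue, so P[monochromatic] = 2·(1/2)^3 = 2^{1 − 3} = 1/4.
By linearity of expectation: E[X] = C(43, 3) · 2^{1 − 3} = 12341 · 1/4 = 12341/4.
Numerically: E[X] ≈ 3085.250.

E[X] = C(43,3)·2^(1−C(3,2)) = 12341/4 ≈ 3085.250.


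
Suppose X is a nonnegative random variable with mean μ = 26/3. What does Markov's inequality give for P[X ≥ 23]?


μ = E[X] = 26/3, a = 23.
Markov: P[X ≥ 23] ≤ μ/a = (26/3)/23 = 26/69.
Numerically: ≈ 0.3768.
(Since a = 23 > μ = 8.6667, the bound 26/69 is < 1 and informative.)

P[X ≥ 23] ≤ 26/69 ≈ 0.3768.


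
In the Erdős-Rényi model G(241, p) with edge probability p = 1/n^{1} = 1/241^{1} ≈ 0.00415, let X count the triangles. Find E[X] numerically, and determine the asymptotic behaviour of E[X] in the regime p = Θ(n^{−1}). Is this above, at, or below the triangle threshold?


Number of potential triangles: C(241, 3) = 2303960.
Each occurs with probability p³ ≈ (0.00415)³ ≈ 7.14412e-08.
By linearity: E[X] = C(241, 3)·p³ ≈ 2303960 · 7.14412e-08 ≈ 0.165.
Here α = 1, so p = 1/n is exactly at the triangle threshold p ~ 1/n. Asymptotically E[X] → c³/6 = 1³/6 = 1/6 ≈ 0.167, a bounded constant. In this regime the triangle count is asymptotically Poisson(c³/6).

E[X] ≈ 0.165; in regime p = Θ(1/n^{1}) E[X] stays bounded (at the triangle threshold p ~ 1/n).


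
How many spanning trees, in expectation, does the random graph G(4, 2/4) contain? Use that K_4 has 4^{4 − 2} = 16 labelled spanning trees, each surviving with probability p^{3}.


K_4 has 4^{4 − 2} = 16 labelled spanning trees.
For each such spanning tree H, let X_H = 1 if all 3 edges of H are present in G. Then P[X_H = 1] = p^{3} = (1/2)^{3} = 1/8.
By linearity: E[X] = Σ_H E[X_H] = 16 · p^{3} = 16 · 1/8 = 2.
Numerically: E[X] ≈ 2.

E[X] = 16 · (1/2)^{3} = 2 ≈ 2.


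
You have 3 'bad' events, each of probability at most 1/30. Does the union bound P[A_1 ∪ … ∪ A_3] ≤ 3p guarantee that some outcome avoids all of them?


Union bound: P[∪_{i=1}^{3} A_i] ≤ Σ_i P[A_i] ≤ 3·p = 3·(1/30) = 1/10.
Numerically: 1/10 ≈ 0.10000.
Is 1/10 < 1? YES.
Since P[∪ A_i] ≤ 1/10 < 1, the complement has P[∩ A_i^c] ≥ 1 − 1/10 = 9/10 > 0, so some outcome avoids every A_i.

3·p = 1/10 ≈ 0.10000; existence CERTIFIED by the union bound.


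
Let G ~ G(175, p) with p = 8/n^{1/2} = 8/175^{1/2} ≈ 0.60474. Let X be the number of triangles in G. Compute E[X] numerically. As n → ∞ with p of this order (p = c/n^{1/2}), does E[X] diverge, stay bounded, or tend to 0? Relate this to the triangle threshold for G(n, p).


Number of potential triangles: C(175, 3) = 877975.
Each occurs with probability p³ ≈ (0.60474)³ ≈ 2.2116321e-01.
By linearity: E[X] = C(175, 3)·p³ ≈ 877975 · 2.2116321e-01 ≈ 194175.77074.
Since α = 1/2 < 1, p = c/n^{1/2} ≫ 1/n is above the triangle threshold p ~ 1/n. Asymptotically E[X] ~ (c³/6)·n^{3(1−α)} = (8³/6)·n^{1.5} → ∞; triangles are abundant w.h.p.

E[X] ≈ 194175.77074; in regime p = Θ(1/n^{1/2}) E[X] diverges (above the triangle threshold p ~ 1/n).


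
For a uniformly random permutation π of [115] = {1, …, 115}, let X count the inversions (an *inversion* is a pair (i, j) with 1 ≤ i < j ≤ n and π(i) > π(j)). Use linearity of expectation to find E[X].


Write X = Σ X_I over the C(115, 2) = 6555 pairs i < j, with X_I the indicator of one inversion.
There are 6555 indicators.
For each fixed pair i < j, the values π(i) and π(j) are two distinct elements of {1, …, 115} in uniformly random order; by symmetry P[π(i) > π(j)] = 1/2.
By linearity: E[X] = 6555 · (1/2) = C(115, 2) · (1/2) = 6555/2 = 6555/2 ≈ 3277.50000.

E[X] = 6555/2 = 3277.50000.


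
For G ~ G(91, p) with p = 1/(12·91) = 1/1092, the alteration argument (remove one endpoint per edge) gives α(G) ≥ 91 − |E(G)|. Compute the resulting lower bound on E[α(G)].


E[|E(G)|] = C(91, 2)·p = 4095 · (1/1092) = 15/4.
E[α(G)] ≥ n − E[|E(G)|] = 91 − 15/4 = 349/4.
Numerically: ≈ 87.2500.
(This is only a lower bound; the true E[α(G)] may be larger.)

E[α(G)] ≥ 349/4 ≈ 87.2500.


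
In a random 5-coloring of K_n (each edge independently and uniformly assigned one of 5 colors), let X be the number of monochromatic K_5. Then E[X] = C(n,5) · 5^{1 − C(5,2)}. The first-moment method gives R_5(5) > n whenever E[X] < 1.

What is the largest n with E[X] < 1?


We need C(n, 5) · 5^{1 − 10} < 1, i.e. C(n, 5) < 5^{10 − 1} = 1953125.
Check values of n near the boundary:
  n = 47: C(47, 5) = 1533939; 1533939 < 1953125? YES
  n = 48: C(48, 5) = 1712304; 1712304 < 1953125? YES
  n = 49: C(49, 5) = 1906884; 1906884 < 1953125? YES
  n = 50: C(50, 5) = 2118760; 2118760 < 1953125? NO
  n = 51: C(51, 5) = 2349060; 2349060 < 1953125? NO
  n = 52: C(52, 5) = 2598960; 2598960 < 1953125? NO
The largest n with C(n, 5) < 1953125 is n = 49 (where E[X] = 1906884/1953125 ≈ 0.9763246). Hence R_5(5) > 49, i.e. R_5(5) ≥ 50.

Largest n = 49; hence R_5(5) > 49.


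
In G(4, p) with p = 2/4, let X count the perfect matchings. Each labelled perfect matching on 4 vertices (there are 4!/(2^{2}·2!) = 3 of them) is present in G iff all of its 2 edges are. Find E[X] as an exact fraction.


K_4 has 4!/(2^{2}·2!) = 3 labelled perfect matchings.
For each such perfect matching H, let X_H = 1 if all 2 edges of H are present in G. Then P[X_H = 1] = p^{2} = (1/2)^{2} = 1/4.
By linearity: E[X] = Σ_H E[X_H] = 3 · p^{2} = 3 · 1/4 = 3/4.
Numerically: E[X] ≈ 0.75.

E[X] = 3 · (1/2)^{2} = 3/4 ≈ 0.75.


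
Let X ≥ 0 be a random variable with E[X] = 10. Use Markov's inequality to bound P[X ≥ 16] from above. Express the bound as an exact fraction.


μ = E[X] = 10, a = 16.
Markov: P[X ≥ 16] ≤ μ/a = (10)/16 = 5/8.
Numerically: ≈ 0.625000.
(Since a = 16 > μ = 10.000000, the bound 5/8 is < 1 and informative.)

P[X ≥ 16] ≤ 5/8 ≈ 0.625000.


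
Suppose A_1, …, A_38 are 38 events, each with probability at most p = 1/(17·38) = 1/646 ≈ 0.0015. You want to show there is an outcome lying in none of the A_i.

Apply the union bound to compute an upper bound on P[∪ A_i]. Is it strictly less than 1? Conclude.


Union bound: P[∪_{i=1}^{38} A_i] ≤ Σ_i P[A_i] ≤ 38·p = 38·(1/646) = 1/17.
Numerically: 1/17 ≈ 0.0588.
Is 1/17 < 1? YES.
Since P[∪ A_i] ≤ 1/17 < 1, the complement has P[∩ A_i^c] ≥ 1 − 1/17 = 16/17 > 0, so some outcome avoids every A_i.

38·p = 1/17 ≈ 0.0588; existence CERTIFIED by the union bound.


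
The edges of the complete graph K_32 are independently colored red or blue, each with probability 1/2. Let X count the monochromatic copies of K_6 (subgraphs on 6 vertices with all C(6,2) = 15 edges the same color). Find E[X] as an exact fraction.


Let X = Σ_S X_S over the C(32, 6) = 906192 subsets S of size 6, where X_S = 1 if the K_6 on S is monochromatic.
For a fixed S, the K_6 on S has C(6, 2) = 15 edges. P[all 15 edges red] = (1/2)^15, and likewise for blue, so P[monochromatic] = 2·(1/2)^15 = 2^{1 − 15} = 1/16384.
By linearity: E[X] = C(32, 6) · 2^{1 − 15} = 906192 · 1/16384 = 56637/1024.
Numerically: E[X] ≈ 55.309570.

E[X] = C(32,6)·2^(1−C(6,2)) = 56637/1024 ≈ 55.309570.
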